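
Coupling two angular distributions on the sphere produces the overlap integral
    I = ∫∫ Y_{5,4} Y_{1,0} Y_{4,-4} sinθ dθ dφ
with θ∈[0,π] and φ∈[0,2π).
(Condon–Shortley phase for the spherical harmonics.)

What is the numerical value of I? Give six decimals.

0.147319

Rules hold: Σm=0, L=10 even, 4≤4≤6.
N = 11·3·9 = 297
Δ = 2!·8!·0!/11! = 1/495
Racah Σ t=1..1: t=1:−1/576 = -1/576
⇒ 3j(5 1 4; 0 0 0)² = 5/99, sgn -1
Racah Σ t=1..1: t=1:−1/40320 = -1/40320
⇒ 3j(5 1 4; 4 0 -4)² = 1/55, sgn -1
4πI² = N·(3j₀)²·(3jₘ)² = 3/11
I = +1·√(0.272727/4π) = 0.14731920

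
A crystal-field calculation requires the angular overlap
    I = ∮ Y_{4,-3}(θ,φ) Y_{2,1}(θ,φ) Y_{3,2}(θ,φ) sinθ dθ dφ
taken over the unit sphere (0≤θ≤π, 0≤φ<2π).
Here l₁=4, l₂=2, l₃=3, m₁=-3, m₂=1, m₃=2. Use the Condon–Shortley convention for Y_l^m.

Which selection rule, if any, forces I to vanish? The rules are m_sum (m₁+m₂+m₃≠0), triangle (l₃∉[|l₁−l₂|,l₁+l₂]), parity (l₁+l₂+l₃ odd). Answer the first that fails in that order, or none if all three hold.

Σmᵢ = 0  ✓
l₃∈[|l₁−l₂|,l₁+l₂]=[2,6], have l₃=3  ✓
Σlᵢ = 9 ⇒ odd  ✗

parity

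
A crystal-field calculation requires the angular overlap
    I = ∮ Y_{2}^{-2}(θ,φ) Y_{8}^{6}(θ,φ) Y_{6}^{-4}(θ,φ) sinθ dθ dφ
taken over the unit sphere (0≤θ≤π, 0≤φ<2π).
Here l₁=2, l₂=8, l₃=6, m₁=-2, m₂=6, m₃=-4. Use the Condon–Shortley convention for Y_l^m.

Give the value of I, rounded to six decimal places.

0.268492

Checks pass: Σm=0; 16 even; l₃=6∈[6,10].
(2·2+1)(2·8+1)(2·6+1) = 1105
Δ: 4! 0! 12! / 17! → 1/30940
sum: t=2:+1/2073600 = 1/2073600
3j²(2 8 6; 0 0 0) = Δ·Π!·Σ² = 28/1105  (sign +1)
sum: t=4:+1/174182400 = 1/174182400
3j²(2 8 6; -2 6 -4) = Δ·Π!·Σ² = 11/340  (sign +1)
combine: 4πI² = 1105·28/1105·11/340 = 77/85
take √, sign +1: I = 0.26849176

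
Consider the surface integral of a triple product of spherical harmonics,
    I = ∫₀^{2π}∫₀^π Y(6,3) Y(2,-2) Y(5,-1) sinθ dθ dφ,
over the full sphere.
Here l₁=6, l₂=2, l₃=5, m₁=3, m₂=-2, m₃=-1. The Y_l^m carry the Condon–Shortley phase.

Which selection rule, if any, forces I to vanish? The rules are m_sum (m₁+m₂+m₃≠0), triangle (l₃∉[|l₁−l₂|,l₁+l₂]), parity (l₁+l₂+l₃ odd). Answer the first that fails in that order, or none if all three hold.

azimuthal sum: 3 − 2 − 1 = 0  ✓
4 ≤ 5 ≤ 8 (triangle on l)  ✓
L = 6 + 2 + 5 = 13 (odd)  ✗

parity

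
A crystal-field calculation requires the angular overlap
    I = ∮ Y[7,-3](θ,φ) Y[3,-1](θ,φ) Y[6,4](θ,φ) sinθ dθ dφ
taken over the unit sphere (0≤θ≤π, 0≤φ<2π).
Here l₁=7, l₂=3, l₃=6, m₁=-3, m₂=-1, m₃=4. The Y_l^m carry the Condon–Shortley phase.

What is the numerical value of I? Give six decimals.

0.163772

m-sum 0 ✓  L=16 even ✓  4≤6≤10 ✓
Π(2lᵢ+1) = 15×7×13 = 1365
triangle coeff Δ(7,3,6) = 1/2042040
Σ_t [1,3]: t=1:−1/207360 t=2:+1/57600 t=3:−1/207360 = 1/129600
(3j)²=168/12155 [(7 3 6; 0 0 0)], sign=+1
Σ_t [0,2]: t=0:+1/174182400 t=1:−1/2177280 t=2:+1/645120 = 191/174182400
(3j)²=36481/2042040 [(7 3 6; -3 -1 4)], sign=+1
⇒ 4πI² = 766101/2272985
I = (+1)√(766101/2272985/(4π)) = 0.16377205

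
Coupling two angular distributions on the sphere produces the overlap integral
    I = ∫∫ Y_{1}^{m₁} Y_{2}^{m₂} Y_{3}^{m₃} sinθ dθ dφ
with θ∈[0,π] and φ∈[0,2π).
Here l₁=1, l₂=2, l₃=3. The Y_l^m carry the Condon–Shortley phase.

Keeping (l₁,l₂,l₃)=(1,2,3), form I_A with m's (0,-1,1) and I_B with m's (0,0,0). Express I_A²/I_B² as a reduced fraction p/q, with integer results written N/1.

8/9

l's match ⇒ only the (l;m) 3-j factors differ between A and B.
A: triangle coeff Δ(1,2,3) = 1/105; Σ_t [0,0]: t=0:+1/6 = 1/6; (3j)²=8/105 [(1 2 3; 0 -1 1)], sign=+1
B: triangle coeff Δ(1,2,3) = 1/105; Σ_t [0,0]: t=0:+1/4 = 1/4; (3j)²=3/35 [(1 2 3; 0 0 0)], sign=-1
I_A²/I_B² = (8/105)/(3/35) = 8/9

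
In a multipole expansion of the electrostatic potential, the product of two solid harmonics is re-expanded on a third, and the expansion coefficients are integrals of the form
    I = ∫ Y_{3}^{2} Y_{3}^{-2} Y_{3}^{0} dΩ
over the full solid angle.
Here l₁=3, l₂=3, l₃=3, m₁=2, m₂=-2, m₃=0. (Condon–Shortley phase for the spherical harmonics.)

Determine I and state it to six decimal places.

0.000000

L=9 odd ⇒ parity kills the (l;000) factor ⇒ I = 0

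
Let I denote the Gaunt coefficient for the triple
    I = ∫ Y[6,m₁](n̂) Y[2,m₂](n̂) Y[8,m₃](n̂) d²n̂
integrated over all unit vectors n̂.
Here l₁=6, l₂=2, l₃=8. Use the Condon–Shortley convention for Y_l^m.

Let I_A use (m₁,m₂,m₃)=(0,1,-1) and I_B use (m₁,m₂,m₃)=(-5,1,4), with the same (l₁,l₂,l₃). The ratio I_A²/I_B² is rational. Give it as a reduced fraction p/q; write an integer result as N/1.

49/4

Same 6,2,8: normalisation and zero-m 3j drop out of the ratio.
A: Δ: 0! 12! 4! / 17! → 1/30940; sum: t=0:+1/3110400 = 1/3110400; 3j²(6 2 8; 0 1 -1) = Δ·Π!·Σ² = 21/1105  (sign -1)
B: Δ: 0! 12! 4! / 17! → 1/30940; sum: t=0:+1/239500800 = 1/239500800; 3j²(6 2 8; -5 1 4) = Δ·Π!·Σ² = 12/7735  (sign +1)
I_A²/I_B² = (21/1105)/(12/7735) = 49/4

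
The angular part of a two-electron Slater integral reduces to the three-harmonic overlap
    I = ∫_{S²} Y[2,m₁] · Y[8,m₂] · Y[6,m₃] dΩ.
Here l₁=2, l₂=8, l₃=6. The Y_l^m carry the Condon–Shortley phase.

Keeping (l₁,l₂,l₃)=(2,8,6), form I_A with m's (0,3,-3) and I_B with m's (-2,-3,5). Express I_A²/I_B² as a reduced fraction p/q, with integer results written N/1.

110/1

Shared (l₁,l₂,l₃)=(2,8,6): N and (l;000)² cancel in I_A²/I_B².
A: Δ = 4!·0!·12!/17! = 1/30940; Racah Σ t=2..2: t=2:+1/8709120 = 1/8709120; ⇒ 3j(2 8 6; 0 3 -3)² = 55/3094, sgn -1
B: Δ = 4!·0!·12!/17! = 1/30940; Racah Σ t=4..4: t=4:+1/958003200 = 1/958003200; ⇒ 3j(2 8 6; -2 -3 5)² = 1/6188, sgn -1
I_A²/I_B² = (55/3094)/(1/6188) = 110/1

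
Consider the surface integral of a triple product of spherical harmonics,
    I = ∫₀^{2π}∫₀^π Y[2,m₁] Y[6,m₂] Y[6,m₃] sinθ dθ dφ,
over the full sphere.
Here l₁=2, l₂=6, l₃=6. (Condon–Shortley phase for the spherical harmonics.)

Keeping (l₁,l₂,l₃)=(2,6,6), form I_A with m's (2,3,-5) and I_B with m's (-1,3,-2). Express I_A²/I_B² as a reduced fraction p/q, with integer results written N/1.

Shared (l₁,l₂,l₃)=(2,6,6): N and (l;000)² cancel in I_A²/I_B².
A: Δ = 2!·2!·10!/15! = 1/90090; Racah Σ t=0..0: t=0:+1/1451520 = 1/1451520; ⇒ 3j(2 6 6; 2 3 -5)² = 1/91, sgn -1
B: Δ = 2!·2!·10!/15! = 1/90090; Racah Σ t=1..2: t=1:−1/161280 t=2:+1/60480 = 1/96768; ⇒ 3j(2 6 6; -1 3 -2)² = 15/1001, sgn +1
I_A²/I_B² = (1/91)/(15/1001) = 11/15

11/15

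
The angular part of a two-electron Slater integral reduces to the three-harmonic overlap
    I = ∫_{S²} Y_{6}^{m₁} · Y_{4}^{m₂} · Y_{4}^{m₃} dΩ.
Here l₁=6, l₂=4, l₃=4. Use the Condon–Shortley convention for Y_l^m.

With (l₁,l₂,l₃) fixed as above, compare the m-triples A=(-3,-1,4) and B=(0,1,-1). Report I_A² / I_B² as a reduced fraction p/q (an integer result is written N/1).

l's match ⇒ only the (l;m) 3-j factors differ between A and B.
A: triangle coeff Δ(6,4,4) = 1/1261260; Σ_t [3,3]: t=3:−1/51840 = -1/51840; (3j)²=8/429 [(6 4 4; -3 -1 4)], sign=-1
B: triangle coeff Δ(6,4,4) = 1/1261260; Σ_t [3,5]: t=3:−1/2592 t=4:+1/2304 t=5:−1/28800 = 7/518400; (3j)²=1/25740 [(6 4 4; 0 1 -1)], sign=-1
I_A²/I_B² = (8/429)/(1/25740) = 480/1

480/1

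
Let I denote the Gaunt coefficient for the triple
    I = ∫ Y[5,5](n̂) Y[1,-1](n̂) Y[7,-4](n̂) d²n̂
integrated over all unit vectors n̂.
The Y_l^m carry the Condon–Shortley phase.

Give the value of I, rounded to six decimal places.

0.000000

|5−1|≤7≤5+1 violated ⇒ I = 0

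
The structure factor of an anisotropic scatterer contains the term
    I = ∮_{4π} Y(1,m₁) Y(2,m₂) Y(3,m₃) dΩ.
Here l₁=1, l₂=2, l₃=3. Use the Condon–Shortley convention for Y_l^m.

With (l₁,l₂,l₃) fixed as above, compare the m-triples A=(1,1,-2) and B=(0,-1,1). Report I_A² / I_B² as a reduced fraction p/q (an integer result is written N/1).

5/4

Same 1,2,3: normalisation and zero-m 3j drop out of the ratio.
A: Δ: 0! 2! 4! / 7! → 1/105; sum: t=0:+1/12 = 1/12; 3j²(1 2 3; 1 1 -2) = Δ·Π!·Σ² = 2/21  (sign -1)
B: Δ: 0! 2! 4! / 7! → 1/105; sum: t=0:+1/6 = 1/6; 3j²(1 2 3; 0 -1 1) = Δ·Π!·Σ² = 8/105  (sign +1)
I_A²/I_B² = (2/21)/(8/105) = 5/4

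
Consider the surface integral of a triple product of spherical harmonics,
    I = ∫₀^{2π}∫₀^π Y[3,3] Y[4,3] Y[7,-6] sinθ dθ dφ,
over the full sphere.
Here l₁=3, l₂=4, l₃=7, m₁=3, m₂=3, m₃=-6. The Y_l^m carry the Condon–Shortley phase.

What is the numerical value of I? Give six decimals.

Rules hold: Σm=0, L=14 even, 1≤7≤7.
N = 7·9·15 = 945
Δ = 0!·6!·8!/15! = 1/45045
Racah Σ t=0..0: t=0:+1/20736 = 1/20736
⇒ 3j(3 4 7; 0 0 0)² = 35/1287, sgn -1
Racah Σ t=0..0: t=0:+1/3628800 = 1/3628800
⇒ 3j(3 4 7; 3 3 -6)² = 4/105, sgn -1
4πI² = N·(3j₀)²·(3jₘ)² = 140/143
I = +1·√(0.979021/4π) = 0.27912007

0.279120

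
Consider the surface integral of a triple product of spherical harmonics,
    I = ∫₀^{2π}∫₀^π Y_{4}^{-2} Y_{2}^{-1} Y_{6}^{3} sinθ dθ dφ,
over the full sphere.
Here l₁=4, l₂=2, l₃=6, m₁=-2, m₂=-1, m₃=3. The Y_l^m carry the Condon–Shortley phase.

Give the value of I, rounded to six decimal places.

Checks pass: Σm=0; 12 even; l₃=6∈[2,6].
(2·4+1)(2·2+1)(2·6+1) = 585
Δ: 0! 8! 4! / 13! → 1/6435
sum: t=0:+1/2304 = 1/2304
3j²(4 2 6; 0 0 0) = Δ·Π!·Σ² = 5/143  (sign +1)
sum: t=0:+1/8640 = 1/8640
3j²(4 2 6; -2 -1 3) = Δ·Π!·Σ² = 28/715  (sign -1)
combine: 4πI² = 585·5/143·28/715 = 1260/1573
take √, sign -1: I = -0.25247360

-0.252474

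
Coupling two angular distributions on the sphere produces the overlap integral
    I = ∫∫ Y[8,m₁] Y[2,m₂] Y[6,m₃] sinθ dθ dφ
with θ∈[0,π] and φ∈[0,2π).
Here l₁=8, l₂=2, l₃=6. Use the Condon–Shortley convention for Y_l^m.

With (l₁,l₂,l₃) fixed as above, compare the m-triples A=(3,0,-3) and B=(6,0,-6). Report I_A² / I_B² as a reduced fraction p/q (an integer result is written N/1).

550/91

Shared (l₁,l₂,l₃)=(8,2,6): N and (l;000)² cancel in I_A²/I_B².
A: Δ = 4!·12!·0!/17! = 1/30940; Racah Σ t=2..2: t=2:+1/8709120 = 1/8709120; ⇒ 3j(8 2 6; 3 0 -3)² = 55/3094, sgn -1
B: Δ = 4!·12!·0!/17! = 1/30940; Racah Σ t=2..2: t=2:+1/1916006400 = 1/1916006400; ⇒ 3j(8 2 6; 6 0 -6)² = 1/340, sgn +1
I_A²/I_B² = (55/3094)/(1/340) = 550/91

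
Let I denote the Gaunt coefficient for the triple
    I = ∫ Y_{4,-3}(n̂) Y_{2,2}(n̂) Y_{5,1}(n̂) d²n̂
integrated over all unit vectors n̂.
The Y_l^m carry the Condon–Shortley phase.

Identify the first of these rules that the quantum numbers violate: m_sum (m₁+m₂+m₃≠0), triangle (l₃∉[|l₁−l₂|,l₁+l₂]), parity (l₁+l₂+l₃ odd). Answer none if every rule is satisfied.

Σmᵢ = 0  ✓
l₃∈[|l₁−l₂|,l₁+l₂]=[2,6], have l₃=5  ✓
Σlᵢ = 11 ⇒ odd  ✗

parity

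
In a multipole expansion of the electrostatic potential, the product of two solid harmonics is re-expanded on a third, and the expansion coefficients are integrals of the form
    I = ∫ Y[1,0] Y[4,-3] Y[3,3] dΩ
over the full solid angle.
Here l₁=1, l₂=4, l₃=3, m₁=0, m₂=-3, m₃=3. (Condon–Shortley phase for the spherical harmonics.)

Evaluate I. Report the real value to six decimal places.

Checks pass: Σm=0; 8 even; l₃=3∈[3,5].
(2·1+1)(2·4+1)(2·3+1) = 189
Δ: 2! 0! 6! / 9! → 1/252
sum: t=1:−1/36 = -1/36
3j²(1 4 3; 0 0 0) = Δ·Π!·Σ² = 4/63  (sign +1)
sum: t=1:−1/720 = -1/720
3j²(1 4 3; 0 -3 3) = Δ·Π!·Σ² = 1/36  (sign -1)
combine: 4πI² = 189·4/63·1/36 = 1/3
take √, sign -1: I = -0.16286750

-0.162868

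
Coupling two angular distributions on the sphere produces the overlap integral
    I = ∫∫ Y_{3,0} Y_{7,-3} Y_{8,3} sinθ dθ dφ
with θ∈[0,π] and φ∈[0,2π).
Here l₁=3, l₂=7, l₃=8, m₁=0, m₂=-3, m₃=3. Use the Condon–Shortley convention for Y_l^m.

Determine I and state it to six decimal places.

Rules hold: Σm=0, L=18 even, 4≤8≤10.
N = 7·15·17 = 1785
Δ = 2!·4!·12!/19! = 1/5290740
Racah Σ t=0..2: t=0:+1/7257600 t=1:−1/2073600 t=2:+1/7257600 = -1/4838400
⇒ 3j(3 7 8; 0 0 0)² = 252/20995, sgn -1
Racah Σ t=0..2: t=0:+1/11612160 t=1:−1/8709120 t=2:+1/87091200 = -1/58060800
⇒ 3j(3 7 8; 0 -3 3)² = 99/117572, sgn +1
4πI² = N·(3j₀)²·(3jₘ)² = 18711/1037153
I = -1·√(0.0180407/4π) = -0.03788979

-0.037890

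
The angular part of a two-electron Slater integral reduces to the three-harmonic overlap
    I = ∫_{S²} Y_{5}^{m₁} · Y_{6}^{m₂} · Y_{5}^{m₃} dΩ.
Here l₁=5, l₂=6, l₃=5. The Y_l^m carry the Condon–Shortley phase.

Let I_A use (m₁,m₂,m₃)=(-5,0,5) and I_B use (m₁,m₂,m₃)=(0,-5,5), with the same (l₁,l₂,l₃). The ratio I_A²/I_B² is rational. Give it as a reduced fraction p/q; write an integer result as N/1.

Same 5,6,5: normalisation and zero-m 3j drop out of the ratio.
A: Δ: 6! 4! 6! / 17! → 1/28588560; sum: t=6:+1/12441600 = 1/12441600; 3j²(5 6 5; -5 0 5) = Δ·Π!·Σ² = 15/9724  (sign +1)
B: Δ: 6! 4! 6! / 17! → 1/28588560; sum: t=1:−1/2073600 = -1/2073600; 3j²(5 6 5; 0 -5 5) = Δ·Π!·Σ² = 15/884  (sign -1)
I_A²/I_B² = (15/9724)/(15/884) = 1/11

1/11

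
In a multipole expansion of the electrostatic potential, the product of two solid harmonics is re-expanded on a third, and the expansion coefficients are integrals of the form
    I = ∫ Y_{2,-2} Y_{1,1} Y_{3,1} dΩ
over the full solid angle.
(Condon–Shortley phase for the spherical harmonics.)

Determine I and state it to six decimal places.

m-sum 0 ✓  L=6 even ✓  1≤3≤3 ✓
Π(2lᵢ+1) = 5×3×7 = 105
triangle coeff Δ(2,1,3) = 1/105
Σ_t [0,0]: t=0:+1/4 = 1/4
(3j)²=3/35 [(2 1 3; 0 0 0)], sign=-1
Σ_t [0,0]: t=0:+1/48 = 1/48
(3j)²=1/105 [(2 1 3; -2 1 1)], sign=+1
⇒ 4πI² = 3/35
I = (-1)√(3/35/(4π)) = -0.08258890

-0.082589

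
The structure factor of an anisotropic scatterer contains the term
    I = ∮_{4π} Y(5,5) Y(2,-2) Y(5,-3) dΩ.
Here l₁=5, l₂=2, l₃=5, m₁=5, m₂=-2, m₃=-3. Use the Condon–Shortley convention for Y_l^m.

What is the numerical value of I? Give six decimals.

Checks pass: Σm=0; 12 even; l₃=5∈[3,7].
(2·5+1)(2·2+1)(2·5+1) = 605
Δ: 2! 8! 2! / 13! → 1/38610
sum: t=0:+1/2880 t=1:−1/576 t=2:+1/2880 = -1/960
3j²(5 2 5; 0 0 0) = Δ·Π!·Σ² = 10/429  (sign +1)
sum: t=0:+1/161280 = 1/161280
3j²(5 2 5; 5 -2 -3) = Δ·Π!·Σ² = 1/143  (sign +1)
combine: 4πI² = 605·10/429·1/143 = 50/507
take √, sign +1: I = 0.08858824

0.088588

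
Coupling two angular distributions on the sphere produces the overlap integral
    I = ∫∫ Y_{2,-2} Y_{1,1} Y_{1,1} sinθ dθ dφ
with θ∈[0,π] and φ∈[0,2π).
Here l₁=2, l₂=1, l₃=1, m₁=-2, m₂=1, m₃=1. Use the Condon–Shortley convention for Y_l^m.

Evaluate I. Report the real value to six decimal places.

0.309019

Rules hold: Σm=0, L=4 even, 1≤1≤3.
N = 5·3·3 = 45
Δ = 2!·2!·0!/5! = 1/30
Racah Σ t=1..1: t=1:−1/1 = -1/1
⇒ 3j(2 1 1; 0 0 0)² = 2/15, sgn +1
Racah Σ t=2..2: t=2:+1/4 = 1/4
⇒ 3j(2 1 1; -2 1 1)² = 1/5, sgn +1
4πI² = N·(3j₀)²·(3jₘ)² = 6/5
I = +1·√(1.2/4π) = 0.30901936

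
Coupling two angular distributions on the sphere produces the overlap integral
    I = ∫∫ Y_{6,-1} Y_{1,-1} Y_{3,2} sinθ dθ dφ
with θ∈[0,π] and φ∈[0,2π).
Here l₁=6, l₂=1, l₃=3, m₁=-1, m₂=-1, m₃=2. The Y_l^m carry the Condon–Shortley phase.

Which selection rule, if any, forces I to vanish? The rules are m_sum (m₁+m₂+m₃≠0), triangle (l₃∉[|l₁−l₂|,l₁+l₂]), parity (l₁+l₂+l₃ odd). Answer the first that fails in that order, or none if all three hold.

triangle

azimuthal sum: -1 − 1 + 2 = 0  ✓
5 ≤ 3 ≤ 7 (triangle on l)  ✗
L = 6 + 1 + 3 = 10 (even)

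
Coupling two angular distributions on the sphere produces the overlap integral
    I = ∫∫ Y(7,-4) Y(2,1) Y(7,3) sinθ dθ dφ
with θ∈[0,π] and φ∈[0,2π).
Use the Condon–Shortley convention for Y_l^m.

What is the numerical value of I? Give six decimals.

0.162315

m-sum 0 ✓  L=16 even ✓  5≤7≤9 ✓
Π(2lᵢ+1) = 15×5×15 = 1125
triangle coeff Δ(7,2,7) = 1/185640
Σ_t [0,2]: t=0:+1/2419200 t=1:−1/518400 t=2:+1/2419200 = -1/907200
(3j)²=56/3315 [(7 2 7; 0 0 0)], sign=+1
Σ_t [1,2]: t=1:−1/14515200 t=2:+1/4354560 = 1/6220800
(3j)²=77/4420 [(7 2 7; -4 1 3)], sign=+1
⇒ 4πI² = 16170/48841
I = (+1)√(16170/48841/(4π)) = 0.16231468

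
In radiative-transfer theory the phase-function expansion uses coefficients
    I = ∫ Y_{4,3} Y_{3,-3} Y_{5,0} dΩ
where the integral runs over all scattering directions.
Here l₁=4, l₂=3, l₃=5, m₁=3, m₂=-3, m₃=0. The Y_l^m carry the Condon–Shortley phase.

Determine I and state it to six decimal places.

Checks pass: Σm=0; 12 even; l₃=5∈[1,7].
(2·4+1)(2·3+1)(2·5+1) = 693
Δ: 2! 6! 4! / 13! → 1/180180
sum: t=0:+1/576 t=1:−1/144 t=2:+1/576 = -1/288
3j²(4 3 5; 0 0 0) = Δ·Π!·Σ² = 20/1001  (sign +1)
sum: t=0:+1/5760 = 1/5760
3j²(4 3 5; 3 -3 0) = Δ·Π!·Σ² = 5/572  (sign -1)
combine: 4πI² = 693·20/1001·5/572 = 225/1859
take √, sign -1: I = -0.09814013

-0.098140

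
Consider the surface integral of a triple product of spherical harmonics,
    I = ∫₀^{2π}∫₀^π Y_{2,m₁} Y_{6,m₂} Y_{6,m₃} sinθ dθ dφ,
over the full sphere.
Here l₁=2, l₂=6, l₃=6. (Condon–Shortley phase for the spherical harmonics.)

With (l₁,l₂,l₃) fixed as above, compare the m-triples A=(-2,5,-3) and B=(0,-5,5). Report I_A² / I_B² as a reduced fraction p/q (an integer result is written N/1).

10/11

l's match ⇒ only the (l;m) 3-j factors differ between A and B.
A: triangle coeff Δ(2,6,6) = 1/90090; Σ_t [2,2]: t=2:+1/1451520 = 1/1451520; (3j)²=1/91 [(2 6 6; -2 5 -3)], sign=-1
B: triangle coeff Δ(2,6,6) = 1/90090; Σ_t [0,1]: t=0:+1/1451520 t=1:−1/3628800 = 1/2419200; (3j)²=11/910 [(2 6 6; 0 -5 5)], sign=-1
I_A²/I_B² = (1/91)/(11/910) = 10/11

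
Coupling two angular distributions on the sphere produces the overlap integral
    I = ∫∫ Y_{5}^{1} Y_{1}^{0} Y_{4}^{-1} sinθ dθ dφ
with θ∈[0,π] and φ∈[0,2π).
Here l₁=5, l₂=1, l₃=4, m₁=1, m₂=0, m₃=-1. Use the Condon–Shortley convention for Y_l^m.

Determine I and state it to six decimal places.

-0.240571

Rules hold: Σm=0, L=10 even, 4≤4≤6.
N = 11·3·9 = 297
Δ = 2!·8!·0!/11! = 1/495
Racah Σ t=1..1: t=1:−1/576 = -1/576
⇒ 3j(5 1 4; 0 0 0)² = 5/99, sgn -1
Racah Σ t=1..1: t=1:−1/720 = -1/720
⇒ 3j(5 1 4; 1 0 -1)² = 8/165, sgn +1
4πI² = N·(3j₀)²·(3jₘ)² = 8/11
I = -1·√(0.727273/4π) = -0.24057125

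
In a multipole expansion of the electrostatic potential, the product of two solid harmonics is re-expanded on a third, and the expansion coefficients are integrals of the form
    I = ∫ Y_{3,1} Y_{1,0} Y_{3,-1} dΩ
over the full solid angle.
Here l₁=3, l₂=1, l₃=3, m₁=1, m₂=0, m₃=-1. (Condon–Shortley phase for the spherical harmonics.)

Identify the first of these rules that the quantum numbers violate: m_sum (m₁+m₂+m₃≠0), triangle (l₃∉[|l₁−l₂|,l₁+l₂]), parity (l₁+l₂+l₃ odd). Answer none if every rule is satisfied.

Σmᵢ = 0  ✓
l₃∈[|l₁−l₂|,l₁+l₂]=[2,4], have l₃=3  ✓
Σlᵢ = 7 ⇒ odd  ✗

parity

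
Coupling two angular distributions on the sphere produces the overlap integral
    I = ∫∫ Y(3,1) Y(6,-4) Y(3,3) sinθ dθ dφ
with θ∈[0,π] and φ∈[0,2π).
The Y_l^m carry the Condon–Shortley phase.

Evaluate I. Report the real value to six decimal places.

Rules hold: Σm=0, L=12 even, 3≤3≤9.
N = 7·13·7 = 637
Δ = 6!·0!·6!/13! = 1/12012
Racah Σ t=3..3: t=3:−1/1296 = -1/1296
⇒ 3j(3 6 3; 0 0 0)² = 100/3003, sgn +1
Racah Σ t=2..2: t=2:+1/34560 = 1/34560
⇒ 3j(3 6 3; 1 -4 3)² = 5/286, sgn +1
4πI² = N·(3j₀)²·(3jₘ)² = 1750/4719
I = +1·√(0.370841/4π) = 0.17178653

0.171787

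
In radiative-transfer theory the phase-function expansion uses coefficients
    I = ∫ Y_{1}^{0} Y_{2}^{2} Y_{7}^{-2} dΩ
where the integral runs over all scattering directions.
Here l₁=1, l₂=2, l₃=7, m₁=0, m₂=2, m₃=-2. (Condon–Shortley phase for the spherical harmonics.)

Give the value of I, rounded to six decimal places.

|1−2|≤7≤1+2 violated ⇒ I = 0

0.000000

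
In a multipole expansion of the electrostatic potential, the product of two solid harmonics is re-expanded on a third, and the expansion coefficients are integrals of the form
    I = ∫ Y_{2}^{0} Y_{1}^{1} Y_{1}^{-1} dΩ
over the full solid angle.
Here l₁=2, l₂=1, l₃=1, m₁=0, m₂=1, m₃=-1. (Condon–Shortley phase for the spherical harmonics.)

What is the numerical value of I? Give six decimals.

0.126157

Rules hold: Σm=0, L=4 even, 1≤1≤3.
N = 5·3·3 = 45
Δ = 2!·2!·0!/5! = 1/30
Racah Σ t=1..1: t=1:−1/1 = -1/1
⇒ 3j(2 1 1; 0 0 0)² = 2/15, sgn +1
Racah Σ t=2..2: t=2:+1/4 = 1/4
⇒ 3j(2 1 1; 0 1 -1)² = 1/30, sgn +1
4πI² = N·(3j₀)²·(3jₘ)² = 1/5
I = +1·√(0.2/4π) = 0.12615663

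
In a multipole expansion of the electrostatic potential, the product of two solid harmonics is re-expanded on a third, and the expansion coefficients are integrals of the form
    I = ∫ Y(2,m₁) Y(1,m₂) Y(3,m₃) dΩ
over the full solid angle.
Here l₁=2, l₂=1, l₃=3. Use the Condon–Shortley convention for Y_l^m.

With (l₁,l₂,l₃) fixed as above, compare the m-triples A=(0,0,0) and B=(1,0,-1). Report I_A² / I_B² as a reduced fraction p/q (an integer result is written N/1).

Shared (l₁,l₂,l₃)=(2,1,3): N and (l;000)² cancel in I_A²/I_B².
A: Δ = 0!·4!·2!/7! = 1/105; Racah Σ t=0..0: t=0:+1/4 = 1/4; ⇒ 3j(2 1 3; 0 0 0)² = 3/35, sgn -1
B: Δ = 0!·4!·2!/7! = 1/105; Racah Σ t=0..0: t=0:+1/6 = 1/6; ⇒ 3j(2 1 3; 1 0 -1)² = 8/105, sgn +1
I_A²/I_B² = (3/35)/(8/105) = 9/8

9/8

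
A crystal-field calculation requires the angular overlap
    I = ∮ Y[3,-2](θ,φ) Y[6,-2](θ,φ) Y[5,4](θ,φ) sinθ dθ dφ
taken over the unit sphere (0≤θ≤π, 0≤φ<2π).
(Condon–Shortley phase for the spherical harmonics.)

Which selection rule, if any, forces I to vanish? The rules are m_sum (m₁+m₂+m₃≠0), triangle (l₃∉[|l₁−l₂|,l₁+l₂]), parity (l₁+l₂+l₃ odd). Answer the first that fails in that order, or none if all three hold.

none

m₁+m₂+m₃ = -2 − 2 + 4 = 0  ✓
triangle: |3−6|=3 ≤ l₃=5 ≤ 3+6=9  ✓
parity: l₁+l₂+l₃ = 14 is even  ✓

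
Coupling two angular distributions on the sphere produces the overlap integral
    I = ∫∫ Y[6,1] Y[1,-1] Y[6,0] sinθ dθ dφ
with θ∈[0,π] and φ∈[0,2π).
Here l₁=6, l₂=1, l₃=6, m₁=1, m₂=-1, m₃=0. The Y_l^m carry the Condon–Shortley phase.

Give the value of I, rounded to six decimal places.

Σlᵢ=13 odd — θ-integrand is odd under cosθ→−cosθ; I=0

0.000000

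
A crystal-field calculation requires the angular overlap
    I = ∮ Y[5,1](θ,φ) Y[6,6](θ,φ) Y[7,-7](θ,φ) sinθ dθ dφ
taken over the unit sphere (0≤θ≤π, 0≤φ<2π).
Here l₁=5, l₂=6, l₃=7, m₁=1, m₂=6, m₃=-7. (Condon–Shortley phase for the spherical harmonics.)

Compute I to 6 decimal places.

-0.114955

Checks pass: Σm=0; 18 even; l₃=7∈[1,11].
(2·5+1)(2·6+1)(2·7+1) = 2145
Δ: 4! 6! 8! / 19! → 1/174594420
sum: t=0:+1/4147200 t=1:−1/207360 t=2:+1/82944 t=3:−1/207360 t=4:+1/4147200 = 1/345600
3j²(5 6 7; 0 0 0) = Δ·Π!·Σ² = 420/46189  (sign -1)
sum: t=4:+1/696729600 = 1/696729600
3j²(5 6 7; 1 6 -7) = Δ·Π!·Σ² = 11/1292  (sign +1)
combine: 4πI² = 2145·420/46189·11/1292 = 17325/104329
take √, sign -1: I = -0.11495534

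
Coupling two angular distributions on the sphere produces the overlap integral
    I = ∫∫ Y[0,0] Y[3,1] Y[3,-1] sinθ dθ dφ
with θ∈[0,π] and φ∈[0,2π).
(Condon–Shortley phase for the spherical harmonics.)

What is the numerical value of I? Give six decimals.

Checks pass: Σm=0; 6 even; l₃=3∈[3,3].
(2·0+1)(2·3+1)(2·3+1) = 49
Δ: 0! 0! 6! / 7! → 1/7
sum: t=0:+1/36 = 1/36
3j²(0 3 3; 0 0 0) = Δ·Π!·Σ² = 1/7  (sign -1)
sum: t=0:+1/48 = 1/48
3j²(0 3 3; 0 1 -1) = Δ·Π!·Σ² = 1/7  (sign +1)
combine: 4πI² = 49·1/7·1/7 = 1/1
take √, sign -1: I = -0.28209479

-0.282095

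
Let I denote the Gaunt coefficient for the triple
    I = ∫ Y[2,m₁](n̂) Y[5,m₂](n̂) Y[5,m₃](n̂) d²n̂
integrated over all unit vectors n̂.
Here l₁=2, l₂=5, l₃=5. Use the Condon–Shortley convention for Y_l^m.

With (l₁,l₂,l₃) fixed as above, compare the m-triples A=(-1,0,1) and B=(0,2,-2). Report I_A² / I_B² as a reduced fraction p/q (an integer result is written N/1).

Shared (l₁,l₂,l₃)=(2,5,5): N and (l;000)² cancel in I_A²/I_B².
A: Δ = 2!·2!·8!/13! = 1/38610; Racah Σ t=1..2: t=1:−1/1152 t=2:+1/1440 = -1/5760; ⇒ 3j(2 5 5; -1 0 1)² = 1/858, sgn -1
B: Δ = 2!·2!·8!/13! = 1/38610; Racah Σ t=0..2: t=0:+1/20160 t=1:−1/1440 t=2:+1/2880 = -1/3360; ⇒ 3j(2 5 5; 0 2 -2)² = 6/715, sgn +1
I_A²/I_B² = (1/858)/(6/715) = 5/36

5/36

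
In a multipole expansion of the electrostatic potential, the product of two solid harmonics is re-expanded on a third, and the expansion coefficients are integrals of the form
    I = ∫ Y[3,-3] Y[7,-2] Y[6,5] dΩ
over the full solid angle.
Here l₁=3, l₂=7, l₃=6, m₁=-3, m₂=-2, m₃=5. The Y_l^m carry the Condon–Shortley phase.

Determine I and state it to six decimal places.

-0.055070

Checks pass: Σm=0; 16 even; l₃=6∈[4,10].
(2·3+1)(2·7+1)(2·6+1) = 1365
Δ: 4! 2! 10! / 17! → 1/2042040
sum: t=1:−1/207360 t=2:+1/57600 t=3:−1/207360 = 1/129600
3j²(3 7 6; 0 0 0) = Δ·Π!·Σ² = 168/12155  (sign +1)
sum: t=4:+1/17418240 = 1/17418240
3j²(3 7 6; -3 -2 5) = Δ·Π!·Σ² = 25/12376  (sign -1)
combine: 4πI² = 1365·168/12155·25/12376 = 1575/41327
take √, sign -1: I = -0.05507042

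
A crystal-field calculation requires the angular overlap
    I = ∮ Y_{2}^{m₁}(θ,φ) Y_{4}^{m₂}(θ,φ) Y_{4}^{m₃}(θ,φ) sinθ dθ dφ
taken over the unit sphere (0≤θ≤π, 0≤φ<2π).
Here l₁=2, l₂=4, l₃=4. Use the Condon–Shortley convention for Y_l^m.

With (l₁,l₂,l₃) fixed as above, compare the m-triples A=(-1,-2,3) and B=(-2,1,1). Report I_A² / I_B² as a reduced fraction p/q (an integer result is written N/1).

l's match ⇒ only the (l;m) 3-j factors differ between A and B.
A: triangle coeff Δ(2,4,4) = 1/13860; Σ_t [1,2]: t=1:−1/240 t=2:+1/1440 = -1/288; (3j)²=5/132 [(2 4 4; -1 -2 3)], sign=+1
B: triangle coeff Δ(2,4,4) = 1/13860; Σ_t [2,2]: t=2:+1/144 = 1/144; (3j)²=10/231 [(2 4 4; -2 1 1)], sign=-1
I_A²/I_B² = (5/132)/(10/231) = 7/8

7/8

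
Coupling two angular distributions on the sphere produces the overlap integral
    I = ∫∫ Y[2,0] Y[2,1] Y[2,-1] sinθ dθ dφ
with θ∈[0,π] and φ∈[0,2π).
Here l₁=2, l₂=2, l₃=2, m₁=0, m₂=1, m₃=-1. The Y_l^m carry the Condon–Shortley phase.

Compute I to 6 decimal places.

m-sum 0 ✓  L=6 even ✓  0≤2≤4 ✓
Π(2lᵢ+1) = 5×5×5 = 125
triangle coeff Δ(2,2,2) = 1/630
Σ_t [0,2]: t=0:+1/8 t=1:−1/1 t=2:+1/8 = -3/4
(3j)²=2/35 [(2 2 2; 0 0 0)], sign=-1
Σ_t [1,2]: t=1:−1/2 t=2:+1/4 = -1/4
(3j)²=1/70 [(2 2 2; 0 1 -1)], sign=+1
⇒ 4πI² = 5/49
I = (-1)√(5/49/(4π)) = -0.09011188

-0.090112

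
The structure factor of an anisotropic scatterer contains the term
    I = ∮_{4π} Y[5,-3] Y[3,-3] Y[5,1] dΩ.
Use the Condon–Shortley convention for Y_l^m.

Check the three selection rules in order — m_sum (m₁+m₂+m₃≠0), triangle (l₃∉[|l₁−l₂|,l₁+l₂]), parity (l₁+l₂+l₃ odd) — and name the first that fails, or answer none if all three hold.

m_sum

m₁+m₂+m₃ = -3 − 3 + 1 = -5  ✗
triangle: |5−3|=2 ≤ l₃=5 ≤ 5+3=8
parity: l₁+l₂+l₃ = 13 is odd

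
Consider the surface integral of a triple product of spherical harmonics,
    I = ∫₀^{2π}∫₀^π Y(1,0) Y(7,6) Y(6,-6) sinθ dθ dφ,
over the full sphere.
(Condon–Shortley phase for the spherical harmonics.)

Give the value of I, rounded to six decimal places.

Checks pass: Σm=0; 14 even; l₃=6∈[6,8].
(2·1+1)(2·7+1)(2·6+1) = 585
Δ: 2! 0! 12! / 15! → 1/1365
sum: t=1:−1/518400 = -1/518400
3j²(1 7 6; 0 0 0) = Δ·Π!·Σ² = 7/195  (sign -1)
sum: t=1:−1/479001600 = -1/479001600
3j²(1 7 6; 0 6 -6) = Δ·Π!·Σ² = 1/105  (sign -1)
combine: 4πI² = 585·7/195·1/105 = 1/5
take √, sign +1: I = 0.12615663

0.126157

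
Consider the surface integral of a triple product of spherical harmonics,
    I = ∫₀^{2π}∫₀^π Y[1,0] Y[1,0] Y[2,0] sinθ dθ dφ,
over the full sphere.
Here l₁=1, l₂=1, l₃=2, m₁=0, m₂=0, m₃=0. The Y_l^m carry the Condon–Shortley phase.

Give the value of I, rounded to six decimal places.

0.252313

Checks pass: Σm=0; 4 even; l₃=2∈[0,2].
(2·1+1)(2·1+1)(2·2+1) = 45
Δ: 0! 2! 2! / 5! → 1/30
sum: t=0:+1/1 = 1/1
3j²(1 1 2; 0 0 0) = Δ·Π!·Σ² = 2/15  (sign +1)
(m-triple is (0,0,0) — same symbol as above.)
combine: 4πI² = 45·2/15·2/15 = 4/5
take √, sign +1: I = 0.25231325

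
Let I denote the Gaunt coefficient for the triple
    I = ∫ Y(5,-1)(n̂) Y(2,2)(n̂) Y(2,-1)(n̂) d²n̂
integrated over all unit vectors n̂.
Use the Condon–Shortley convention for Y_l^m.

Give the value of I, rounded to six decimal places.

triangle: need 3≤l₃≤7, have 2; I=0

0.000000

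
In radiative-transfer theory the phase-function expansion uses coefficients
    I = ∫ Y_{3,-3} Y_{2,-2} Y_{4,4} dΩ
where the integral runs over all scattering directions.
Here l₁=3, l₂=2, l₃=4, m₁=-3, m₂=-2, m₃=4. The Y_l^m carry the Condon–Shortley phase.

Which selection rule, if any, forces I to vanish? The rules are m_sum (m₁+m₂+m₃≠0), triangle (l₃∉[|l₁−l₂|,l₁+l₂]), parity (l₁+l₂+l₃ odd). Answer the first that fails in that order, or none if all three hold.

m_sum

Σmᵢ = -1  ✗
l₃∈[|l₁−l₂|,l₁+l₂]=[1,5], have l₃=4
Σlᵢ = 9 ⇒ odd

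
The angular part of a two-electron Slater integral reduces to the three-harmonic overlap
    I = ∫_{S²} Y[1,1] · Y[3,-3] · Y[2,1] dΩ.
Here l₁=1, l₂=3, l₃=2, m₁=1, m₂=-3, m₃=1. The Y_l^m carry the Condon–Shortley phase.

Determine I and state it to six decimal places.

0.000000

Σmᵢ = -1 ≠ 0, so the φ-integral vanishes; I = 0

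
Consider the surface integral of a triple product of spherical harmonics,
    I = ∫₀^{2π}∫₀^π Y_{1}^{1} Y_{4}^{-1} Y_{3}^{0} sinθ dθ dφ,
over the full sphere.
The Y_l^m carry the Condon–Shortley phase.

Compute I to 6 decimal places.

-0.194664

m-sum 0 ✓  L=8 even ✓  3≤3≤5 ✓
Π(2lᵢ+1) = 3×9×7 = 189
triangle coeff Δ(1,4,3) = 1/252
Σ_t [1,1]: t=1:−1/36 = -1/36
(3j)²=4/63 [(1 4 3; 0 0 0)], sign=+1
Σ_t [0,0]: t=0:+1/72 = 1/72
(3j)²=5/126 [(1 4 3; 1 -1 0)], sign=-1
⇒ 4πI² = 10/21
I = (-1)√(10/21/(4π)) = -0.19466390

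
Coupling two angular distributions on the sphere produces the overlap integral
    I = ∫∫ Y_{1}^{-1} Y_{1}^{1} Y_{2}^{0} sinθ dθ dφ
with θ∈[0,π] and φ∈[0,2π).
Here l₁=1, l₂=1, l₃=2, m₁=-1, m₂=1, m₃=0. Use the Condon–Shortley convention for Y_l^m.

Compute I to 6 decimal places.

Checks pass: Σm=0; 4 even; l₃=2∈[0,2].
(2·1+1)(2·1+1)(2·2+1) = 45
Δ: 0! 2! 2! / 5! → 1/30
sum: t=0:+1/1 = 1/1
3j²(1 1 2; 0 0 0) = Δ·Π!·Σ² = 2/15  (sign +1)
sum: t=0:+1/4 = 1/4
3j²(1 1 2; -1 1 0) = Δ·Π!·Σ² = 1/30  (sign +1)
combine: 4πI² = 45·2/15·1/30 = 1/5
take √, sign +1: I = 0.12615663

0.126157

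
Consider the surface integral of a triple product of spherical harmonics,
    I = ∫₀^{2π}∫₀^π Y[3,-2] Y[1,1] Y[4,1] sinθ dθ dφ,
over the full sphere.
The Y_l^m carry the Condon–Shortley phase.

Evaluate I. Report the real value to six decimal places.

-0.106622

m-sum 0 ✓  L=8 even ✓  2≤4≤4 ✓
Π(2lᵢ+1) = 7×3×9 = 189
triangle coeff Δ(3,1,4) = 1/252
Σ_t [0,0]: t=0:+1/36 = 1/36
(3j)²=4/63 [(3 1 4; 0 0 0)], sign=+1
Σ_t [0,0]: t=0:+1/240 = 1/240
(3j)²=1/84 [(3 1 4; -2 1 1)], sign=-1
⇒ 4πI² = 1/7
I = (-1)√(1/7/(4π)) = -0.10662181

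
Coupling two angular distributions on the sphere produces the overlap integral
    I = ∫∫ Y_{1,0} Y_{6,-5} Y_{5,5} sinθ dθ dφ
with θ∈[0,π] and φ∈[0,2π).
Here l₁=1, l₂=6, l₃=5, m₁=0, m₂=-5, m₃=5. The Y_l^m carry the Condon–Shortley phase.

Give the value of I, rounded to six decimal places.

-0.135514

Rules hold: Σm=0, L=12 even, 5≤5≤7.
N = 3·13·11 = 429
Δ = 2!·0!·10!/13! = 1/858
Racah Σ t=1..1: t=1:−1/14400 = -1/14400
⇒ 3j(1 6 5; 0 0 0)² = 6/143, sgn +1
Racah Σ t=1..1: t=1:−1/3628800 = -1/3628800
⇒ 3j(1 6 5; 0 -5 5)² = 1/78, sgn -1
4πI² = N·(3j₀)²·(3jₘ)² = 3/13
I = -1·√(0.230769/4π) = -0.13551395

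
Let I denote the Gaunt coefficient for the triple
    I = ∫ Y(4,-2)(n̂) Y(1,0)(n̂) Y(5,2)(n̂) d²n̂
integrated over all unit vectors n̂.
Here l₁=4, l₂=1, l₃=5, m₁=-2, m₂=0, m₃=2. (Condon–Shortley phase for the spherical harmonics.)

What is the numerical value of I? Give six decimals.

0.225034

Rules hold: Σm=0, L=10 even, 3≤5≤5.
N = 9·3·11 = 297
Δ = 0!·8!·2!/11! = 1/495
Racah Σ t=0..0: t=0:+1/576 = 1/576
⇒ 3j(4 1 5; 0 0 0)² = 5/99, sgn -1
Racah Σ t=0..0: t=0:+1/1440 = 1/1440
⇒ 3j(4 1 5; -2 0 2)² = 7/165, sgn -1
4πI² = N·(3j₀)²·(3jₘ)² = 7/11
I = +1·√(0.636364/4π) = 0.22503380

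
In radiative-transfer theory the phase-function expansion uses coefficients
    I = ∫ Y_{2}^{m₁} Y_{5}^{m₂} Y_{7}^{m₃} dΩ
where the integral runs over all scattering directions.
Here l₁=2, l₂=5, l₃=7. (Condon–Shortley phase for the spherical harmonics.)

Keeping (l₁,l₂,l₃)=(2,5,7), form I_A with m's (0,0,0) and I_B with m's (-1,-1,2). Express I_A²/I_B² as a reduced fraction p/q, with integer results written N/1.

21/20

Same 2,5,7: normalisation and zero-m 3j drop out of the ratio.
A: Δ: 0! 4! 10! / 15! → 1/15015; sum: t=0:+1/57600 = 1/57600; 3j²(2 5 7; 0 0 0) = Δ·Π!·Σ² = 21/715  (sign -1)
B: Δ: 0! 4! 10! / 15! → 1/15015; sum: t=0:+1/103680 = 1/103680; 3j²(2 5 7; -1 -1 2) = Δ·Π!·Σ² = 4/143  (sign -1)
I_A²/I_B² = (21/715)/(4/143) = 21/20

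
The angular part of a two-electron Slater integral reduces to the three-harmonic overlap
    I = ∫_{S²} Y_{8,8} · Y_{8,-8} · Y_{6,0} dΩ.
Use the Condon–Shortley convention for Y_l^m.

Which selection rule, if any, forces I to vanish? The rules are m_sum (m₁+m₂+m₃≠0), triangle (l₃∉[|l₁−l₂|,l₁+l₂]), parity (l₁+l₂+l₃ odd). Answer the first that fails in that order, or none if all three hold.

none

m₁+m₂+m₃ = 8 − 8 + 0 = 0  ✓
triangle: |8−8|=0 ≤ l₃=6 ≤ 8+8=16  ✓
parity: l₁+l₂+l₃ = 22 is even  ✓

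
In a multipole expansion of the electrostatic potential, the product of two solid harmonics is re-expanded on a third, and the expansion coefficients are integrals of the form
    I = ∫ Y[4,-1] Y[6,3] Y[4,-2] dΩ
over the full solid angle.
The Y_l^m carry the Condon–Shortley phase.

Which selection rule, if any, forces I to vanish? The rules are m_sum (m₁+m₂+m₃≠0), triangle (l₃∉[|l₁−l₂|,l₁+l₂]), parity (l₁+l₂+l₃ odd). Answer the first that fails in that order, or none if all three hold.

none

Σmᵢ = 0  ✓
l₃∈[|l₁−l₂|,l₁+l₂]=[2,10], have l₃=4  ✓
Σlᵢ = 14 ⇒ even  ✓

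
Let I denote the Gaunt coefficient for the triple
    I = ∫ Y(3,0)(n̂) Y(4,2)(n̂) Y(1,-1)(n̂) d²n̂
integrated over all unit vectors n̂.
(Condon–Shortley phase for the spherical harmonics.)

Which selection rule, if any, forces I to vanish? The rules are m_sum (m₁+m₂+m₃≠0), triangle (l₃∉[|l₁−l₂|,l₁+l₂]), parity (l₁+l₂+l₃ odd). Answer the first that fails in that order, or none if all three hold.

m_sum

m₁+m₂+m₃ = 0 + 2 − 1 = 1  ✗
triangle: |3−4|=1 ≤ l₃=1 ≤ 3+4=7
parity: l₁+l₂+l₃ = 8 is even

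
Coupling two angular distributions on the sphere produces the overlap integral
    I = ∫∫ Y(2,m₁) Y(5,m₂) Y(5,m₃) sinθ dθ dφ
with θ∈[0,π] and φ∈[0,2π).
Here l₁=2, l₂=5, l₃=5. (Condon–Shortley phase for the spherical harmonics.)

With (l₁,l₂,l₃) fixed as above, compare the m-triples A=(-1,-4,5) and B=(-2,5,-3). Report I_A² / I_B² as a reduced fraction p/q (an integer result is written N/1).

Same 2,5,5: normalisation and zero-m 3j drop out of the ratio.
A: Δ: 2! 2! 8! / 13! → 1/38610; sum: t=1:−1/80640 = -1/80640; 3j²(2 5 5; -1 -4 5) = Δ·Π!·Σ² = 9/286  (sign -1)
B: Δ: 2! 2! 8! / 13! → 1/38610; sum: t=2:+1/161280 = 1/161280; 3j²(2 5 5; -2 5 -3) = Δ·Π!·Σ² = 1/143  (sign +1)
I_A²/I_B² = (9/286)/(1/143) = 9/2

9/2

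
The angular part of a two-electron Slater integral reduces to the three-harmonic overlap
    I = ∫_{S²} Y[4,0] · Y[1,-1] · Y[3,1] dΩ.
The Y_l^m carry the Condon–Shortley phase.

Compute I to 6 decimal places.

Rules hold: Σm=0, L=8 even, 3≤3≤5.
N = 9·3·7 = 189
Δ = 2!·6!·0!/9! = 1/252
Racah Σ t=1..1: t=1:−1/36 = -1/36
⇒ 3j(4 1 3; 0 0 0)² = 4/63, sgn +1
Racah Σ t=0..0: t=0:+1/96 = 1/96
⇒ 3j(4 1 3; 0 -1 1)² = 1/42, sgn +1
4πI² = N·(3j₀)²·(3jₘ)² = 2/7
I = +1·√(0.285714/4π) = 0.15078601

0.150786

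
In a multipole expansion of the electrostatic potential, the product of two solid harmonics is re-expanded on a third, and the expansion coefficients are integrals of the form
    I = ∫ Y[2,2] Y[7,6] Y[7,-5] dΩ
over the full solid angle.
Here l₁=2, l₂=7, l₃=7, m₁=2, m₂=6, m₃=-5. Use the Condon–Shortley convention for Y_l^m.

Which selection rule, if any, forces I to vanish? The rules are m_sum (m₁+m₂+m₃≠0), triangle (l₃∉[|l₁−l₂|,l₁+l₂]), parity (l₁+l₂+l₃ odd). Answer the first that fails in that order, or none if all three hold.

m_sum

m₁+m₂+m₃ = 2 + 6 − 5 = 3  ✗
triangle: |2−7|=5 ≤ l₃=7 ≤ 2+7=9
parity: l₁+l₂+l₃ = 16 is even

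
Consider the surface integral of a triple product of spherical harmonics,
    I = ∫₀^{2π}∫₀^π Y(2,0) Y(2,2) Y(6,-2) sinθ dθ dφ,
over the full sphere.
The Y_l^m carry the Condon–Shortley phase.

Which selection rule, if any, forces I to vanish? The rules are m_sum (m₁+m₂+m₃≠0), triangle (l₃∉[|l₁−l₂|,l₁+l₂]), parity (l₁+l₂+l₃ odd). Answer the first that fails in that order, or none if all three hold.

azimuthal sum: 0 + 2 − 2 = 0  ✓
0 ≤ 6 ≤ 4 (triangle on l)  ✗
L = 2 + 2 + 6 = 10 (even)

triangle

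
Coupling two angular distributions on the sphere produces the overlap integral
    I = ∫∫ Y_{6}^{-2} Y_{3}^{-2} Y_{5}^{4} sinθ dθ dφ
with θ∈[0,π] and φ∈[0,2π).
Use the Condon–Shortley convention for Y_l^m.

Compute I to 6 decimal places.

-0.139560

Rules hold: Σm=0, L=14 even, 3≤5≤9.
N = 13·7·11 = 1001
Δ = 4!·8!·2!/15! = 1/675675
Racah Σ t=1..3: t=1:−1/8640 t=2:+1/2304 t=3:−1/8640 = 7/34560
⇒ 3j(6 3 5; 0 0 0)² = 7/429, sgn -1
Racah Σ t=0..1: t=0:+1/967680 t=1:−1/60480 = -1/64512
⇒ 3j(6 3 5; -2 -2 4)² = 15/1001, sgn +1
4πI² = N·(3j₀)²·(3jₘ)² = 35/143
I = -1·√(0.244755/4π) = -0.13956004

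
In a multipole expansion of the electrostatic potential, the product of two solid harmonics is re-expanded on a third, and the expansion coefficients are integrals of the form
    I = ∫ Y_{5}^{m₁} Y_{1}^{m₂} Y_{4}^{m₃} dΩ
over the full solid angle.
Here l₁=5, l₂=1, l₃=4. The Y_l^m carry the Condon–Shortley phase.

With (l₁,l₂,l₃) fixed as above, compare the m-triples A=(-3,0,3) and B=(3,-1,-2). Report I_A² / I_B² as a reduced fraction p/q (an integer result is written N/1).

Shared (l₁,l₂,l₃)=(5,1,4): N and (l;000)² cancel in I_A²/I_B².
A: Δ = 2!·8!·0!/11! = 1/495; Racah Σ t=1..1: t=1:−1/5040 = -1/5040; ⇒ 3j(5 1 4; -3 0 3)² = 16/495, sgn +1
B: Δ = 2!·8!·0!/11! = 1/495; Racah Σ t=0..0: t=0:+1/2880 = 1/2880; ⇒ 3j(5 1 4; 3 -1 -2)² = 28/495, sgn +1
I_A²/I_B² = (16/495)/(28/495) = 4/7

4/7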